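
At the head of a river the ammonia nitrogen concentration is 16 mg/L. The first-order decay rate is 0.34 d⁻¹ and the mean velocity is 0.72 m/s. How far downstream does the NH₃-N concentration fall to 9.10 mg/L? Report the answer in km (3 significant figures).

103 km

From C = C₀·e^(−kt), t = ln(C₀/C)/k = ln(16/9.10)/0.34 = 0.5643/0.34 = 1.66 d.
Distance = v·t = 0.72 m/s × 1.434e+05 s = 1.032e+05 m = 103.2 km.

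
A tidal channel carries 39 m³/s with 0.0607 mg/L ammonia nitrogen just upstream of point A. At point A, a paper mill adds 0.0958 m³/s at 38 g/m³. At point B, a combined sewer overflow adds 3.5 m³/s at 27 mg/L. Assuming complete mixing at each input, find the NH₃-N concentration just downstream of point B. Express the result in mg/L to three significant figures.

After input A: C = (39·0.0607 + 0.0958·38) / 39.1 = 0.1537 mg/L.
After input B: C = (39.1·0.1537 + 3.5·27) / 42.6 = 2.36 mg/L.

2.36 mg/L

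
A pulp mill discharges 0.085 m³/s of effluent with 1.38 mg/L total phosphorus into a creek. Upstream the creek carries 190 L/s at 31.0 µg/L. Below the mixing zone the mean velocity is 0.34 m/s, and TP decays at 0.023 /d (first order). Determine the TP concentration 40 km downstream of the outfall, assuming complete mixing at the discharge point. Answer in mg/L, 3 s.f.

190 L/s = 0.19 m³/s.
31.0 µg/L = 0.031 mg/L.
After complete mixing, C₀ = (0.085·1.38 + 0.19·0.031) / 0.275 = 0.448 mg/L.
Travel time t = 4e+04 m / 0.34 m/s = 1.176e+05 s = 1.362 d.
C = 0.448·exp(−0.023·1.362) = 0.448·0.9692 = 0.4342 mg/L.

0.434 mg/L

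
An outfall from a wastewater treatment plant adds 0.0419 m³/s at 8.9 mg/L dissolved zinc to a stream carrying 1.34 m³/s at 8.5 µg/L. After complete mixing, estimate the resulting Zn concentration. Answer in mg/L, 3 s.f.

8.5 µg/L = 0.0085 mg/L.
By mass balance at complete mixing, C = (0.0419·8.9 + 1.34·0.0085) / (0.0419 + 1.34) = 0.3843/1.382 = 0.2781 mg/L.

0.278 mg/L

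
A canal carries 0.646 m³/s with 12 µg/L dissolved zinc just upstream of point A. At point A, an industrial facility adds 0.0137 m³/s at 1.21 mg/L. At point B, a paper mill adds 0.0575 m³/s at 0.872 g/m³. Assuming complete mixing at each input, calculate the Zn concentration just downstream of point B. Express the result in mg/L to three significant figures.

12 µg/L = 0.012 mg/L.
After input A: C = (0.646·0.012 + 0.0137·1.21) / 0.6597 = 0.03688 mg/L.
After input B: C = (0.6597·0.03688 + 0.0575·0.872) / 0.7172 = 0.1038 mg/L.

0.104 mg/L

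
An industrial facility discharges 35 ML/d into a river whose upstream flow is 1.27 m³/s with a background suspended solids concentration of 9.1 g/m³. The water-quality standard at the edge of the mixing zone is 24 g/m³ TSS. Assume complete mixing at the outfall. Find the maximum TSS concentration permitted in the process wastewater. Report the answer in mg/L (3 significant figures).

70.7 mg/L

35 ML/d = 0.4051 m³/s.
Mass balance: 24·1.675 = 0.4051·Cₑ + 1.27·9.1.
Cₑ = (40.2 − 11.56) / 0.4051 = 70.71 mg/L.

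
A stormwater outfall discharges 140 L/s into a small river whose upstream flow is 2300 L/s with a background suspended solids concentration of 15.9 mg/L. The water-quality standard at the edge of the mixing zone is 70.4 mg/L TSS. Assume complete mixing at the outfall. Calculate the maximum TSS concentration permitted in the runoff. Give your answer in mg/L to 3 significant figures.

140 L/s = 0.14 m³/s.
2300 L/s = 2.3 m³/s.
Mass balance: 70.4·2.44 = 0.14·Cₑ + 2.3·15.9.
Cₑ = (171.8 − 36.57) / 0.14 = 965.8 mg/L.

966 mg/L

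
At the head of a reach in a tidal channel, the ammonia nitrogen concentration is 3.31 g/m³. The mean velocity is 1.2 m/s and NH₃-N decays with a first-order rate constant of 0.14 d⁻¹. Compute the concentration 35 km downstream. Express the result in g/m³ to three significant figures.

3.16 g/m³

Travel time t = 35 km / 1.2 m/s = 3.5e+04/1.2 = 2.917e+04 s = 0.3376 d.
First-order decay: C = 3.31·exp(−0.14·0.3376) = 3.31·0.9538 = 3.157 g/m³.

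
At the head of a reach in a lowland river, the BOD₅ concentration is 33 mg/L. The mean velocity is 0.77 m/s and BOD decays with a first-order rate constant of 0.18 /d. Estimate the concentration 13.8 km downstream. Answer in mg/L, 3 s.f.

Travel time t = 13.8 km / 0.77 m/s = 1.38e+04/0.77 = 1.792e+04 s = 0.2074 d.
First-order decay: C = 33·exp(−0.18·0.2074) = 33·0.9634 = 31.79 mg/L.

31.8 mg/L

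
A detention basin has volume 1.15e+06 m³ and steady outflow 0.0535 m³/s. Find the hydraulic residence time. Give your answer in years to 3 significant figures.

Q = 0.0535 m³/s × 3.156e+07 s/yr = 1.688e+06 m³/yr.
Hydraulic residence time τ = V/Q = 1.15e+06/1.688e+06 = 0.6811 yr.

0.681 yr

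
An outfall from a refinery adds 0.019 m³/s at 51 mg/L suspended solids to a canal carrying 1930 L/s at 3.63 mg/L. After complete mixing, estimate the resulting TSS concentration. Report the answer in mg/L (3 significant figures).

1930 L/s = 1.93 m³/s.
Flow-weighted mixing gives C = (0.019·51 + 1.93·3.63) / (0.019 + 1.93) = 7.975/1.949 = 4.092 mg/L.

4.09 mg/L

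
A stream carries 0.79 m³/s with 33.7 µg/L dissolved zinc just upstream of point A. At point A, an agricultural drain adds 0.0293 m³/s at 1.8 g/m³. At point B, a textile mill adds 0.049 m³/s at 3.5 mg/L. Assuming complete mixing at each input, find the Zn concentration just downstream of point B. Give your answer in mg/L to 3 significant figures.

0.289 mg/L

33.7 µg/L = 0.0337 mg/L.
After input A: C = (0.79·0.0337 + 0.0293·1.8) / 0.8193 = 0.09687 mg/L.
After input B: C = (0.8193·0.09687 + 0.049·3.5) / 0.8683 = 0.2889 mg/L.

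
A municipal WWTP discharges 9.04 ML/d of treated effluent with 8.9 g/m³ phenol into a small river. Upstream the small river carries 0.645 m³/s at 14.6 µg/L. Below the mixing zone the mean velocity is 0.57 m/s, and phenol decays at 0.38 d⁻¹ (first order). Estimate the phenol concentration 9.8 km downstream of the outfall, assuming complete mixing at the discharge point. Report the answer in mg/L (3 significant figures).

9.04 ML/d = 0.1046 m³/s.
14.6 µg/L = 0.0146 mg/L.
After complete mixing, C₀ = (0.1046·8.9 + 0.645·0.0146) / 0.7496 = 1.255 mg/L.
Travel time t = 9800 m / 0.57 m/s = 1.719e+04 s = 0.199 d.
C = 1.255·exp(−0.38·0.199) = 1.255·0.9272 = 1.163 mg/L.

1.16 mg/L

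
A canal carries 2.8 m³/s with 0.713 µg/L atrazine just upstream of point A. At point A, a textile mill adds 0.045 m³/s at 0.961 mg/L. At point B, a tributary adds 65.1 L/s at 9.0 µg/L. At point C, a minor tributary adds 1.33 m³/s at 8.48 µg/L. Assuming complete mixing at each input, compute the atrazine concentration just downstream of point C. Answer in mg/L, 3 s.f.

0.713 µg/L = 0.000713 mg/L.
After input A: C = (2.8·0.000713 + 0.045·0.961) / 2.845 = 0.0159 mg/L.
65.1 L/s = 0.0651 m³/s.
9.0 µg/L = 0.009 mg/L.
After input B: C = (2.845·0.0159 + 0.0651·0.009) / 2.91 = 0.01575 mg/L.
8.48 µg/L = 0.00848 mg/L.
After input C: C = (2.91·0.01575 + 1.33·0.00848) / 4.24 = 0.01347 mg/L.

0.0135 mg/L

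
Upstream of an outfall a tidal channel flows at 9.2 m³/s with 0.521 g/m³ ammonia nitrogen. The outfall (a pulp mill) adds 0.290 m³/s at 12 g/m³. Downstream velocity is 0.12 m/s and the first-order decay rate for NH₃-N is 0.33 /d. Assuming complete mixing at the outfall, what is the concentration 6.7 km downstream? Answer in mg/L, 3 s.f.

0.704 mg/L

After complete mixing, C₀ = (0.29·12 + 9.2·0.521) / 9.49 = 0.8718 mg/L.
Travel time t = 6700 m / 0.12 m/s = 5.583e+04 s = 0.6462 d.
C = 0.8718·exp(−0.33·0.6462) = 0.8718·0.808 = 0.7044 mg/L.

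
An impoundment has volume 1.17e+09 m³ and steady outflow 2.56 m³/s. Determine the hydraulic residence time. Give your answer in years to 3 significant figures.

14.5 yr

Q = 2.56 m³/s × 3.156e+07 s/yr = 8.079e+07 m³/yr.
Hydraulic residence time τ = V/Q = 1.17e+09/8.079e+07 = 14.48 yr.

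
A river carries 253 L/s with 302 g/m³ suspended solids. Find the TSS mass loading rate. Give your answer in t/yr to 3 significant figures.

2410 t/yr

253 L/s = 0.253 m³/s.
Mass flux = Q·C = 0.253 m³/s × 302 g/m³ = 76.41 g/s.
= 76.41 g/s × 31.56 = 2411 t/yr.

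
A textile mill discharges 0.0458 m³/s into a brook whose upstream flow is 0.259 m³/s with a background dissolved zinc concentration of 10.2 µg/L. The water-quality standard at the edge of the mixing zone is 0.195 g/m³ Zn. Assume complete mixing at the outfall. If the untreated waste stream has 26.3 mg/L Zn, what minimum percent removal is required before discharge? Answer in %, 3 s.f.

95.3 %

10.2 µg/L = 0.0102 mg/L.
Mass balance: 0.195·0.3048 = 0.0458·Cₑ + 0.259·0.0102.
Cₑ = (0.05944 − 0.002642) / 0.0458 = 1.24 mg/L.
Required removal = 1 − 1.24/26.3 = 95.28 %.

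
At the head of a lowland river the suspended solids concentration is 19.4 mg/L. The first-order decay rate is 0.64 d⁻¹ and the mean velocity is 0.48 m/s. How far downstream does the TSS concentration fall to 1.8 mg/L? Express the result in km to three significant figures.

154 km

From C = C₀·e^(−kt), t = ln(C₀/C)/k = ln(19.4/1.8)/0.64 = 2.377/0.64 = 3.715 d.
Distance = v·t = 0.48 m/s × 3.21e+05 s = 1.541e+05 m = 154.1 km.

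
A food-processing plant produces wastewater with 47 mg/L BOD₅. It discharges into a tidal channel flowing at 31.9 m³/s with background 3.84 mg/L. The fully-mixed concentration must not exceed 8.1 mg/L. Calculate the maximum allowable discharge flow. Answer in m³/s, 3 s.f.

3.49 m³/s

Mass balance at complete mixing: C_std·(Q_w + Q_r) = Q_w·C_e + Q_r·C_b.
Rearranging, Q_w = Q_r·(C_std − C_b)/(C_e − C_std) = 31.9·(8.1 − 3.84) / (47 − 8.1) = 3.493 m³/s.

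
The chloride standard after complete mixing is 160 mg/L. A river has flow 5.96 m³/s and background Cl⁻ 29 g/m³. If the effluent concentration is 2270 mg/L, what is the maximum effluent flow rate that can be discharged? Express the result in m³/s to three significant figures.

0.370 m³/s

Mass balance at complete mixing: C_std·(Q_w + Q_r) = Q_w·C_e + Q_r·C_b.
Rearranging, Q_w = Q_r·(C_std − C_b)/(C_e − C_std) = 5.96·(160 − 29) / (2270 − 160) = 0.37 m³/s.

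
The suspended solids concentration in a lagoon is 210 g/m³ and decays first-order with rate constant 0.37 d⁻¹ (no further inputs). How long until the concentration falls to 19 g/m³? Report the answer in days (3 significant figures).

6.49 d

t = ln(C₀/C)/k = ln(210/19)/0.37 = 2.403/0.37 = 6.494 d.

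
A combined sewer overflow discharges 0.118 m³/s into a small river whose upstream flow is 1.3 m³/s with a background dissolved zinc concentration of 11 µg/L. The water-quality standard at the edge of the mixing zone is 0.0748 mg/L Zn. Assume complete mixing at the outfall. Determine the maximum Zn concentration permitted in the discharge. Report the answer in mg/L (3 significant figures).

11 µg/L = 0.011 mg/L.
Mass balance: 0.0748·1.418 = 0.118·Cₑ + 1.3·0.011.
Cₑ = (0.1061 − 0.0143) / 0.118 = 0.7777 mg/L.

0.778 mg/L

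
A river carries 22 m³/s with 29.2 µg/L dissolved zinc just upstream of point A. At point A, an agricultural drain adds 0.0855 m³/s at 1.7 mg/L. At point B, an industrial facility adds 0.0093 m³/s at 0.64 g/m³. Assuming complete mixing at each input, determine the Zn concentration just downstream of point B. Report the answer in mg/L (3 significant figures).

29.2 µg/L = 0.0292 mg/L.
After input A: C = (22·0.0292 + 0.0855·1.7) / 22.09 = 0.03567 mg/L.
After input B: C = (22.09·0.03567 + 0.0093·0.64) / 22.09 = 0.03592 mg/L.

0.0359 mg/L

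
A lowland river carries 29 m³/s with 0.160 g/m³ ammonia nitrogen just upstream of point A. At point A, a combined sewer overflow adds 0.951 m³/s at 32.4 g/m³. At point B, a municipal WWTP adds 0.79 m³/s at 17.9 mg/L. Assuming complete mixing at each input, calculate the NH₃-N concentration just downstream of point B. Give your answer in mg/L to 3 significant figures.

After input A: C = (29·0.16 + 0.951·32.4) / 29.95 = 1.184 mg/L.
After input B: C = (29.95·1.184 + 0.79·17.9) / 30.74 = 1.613 mg/L.

1.61 mg/L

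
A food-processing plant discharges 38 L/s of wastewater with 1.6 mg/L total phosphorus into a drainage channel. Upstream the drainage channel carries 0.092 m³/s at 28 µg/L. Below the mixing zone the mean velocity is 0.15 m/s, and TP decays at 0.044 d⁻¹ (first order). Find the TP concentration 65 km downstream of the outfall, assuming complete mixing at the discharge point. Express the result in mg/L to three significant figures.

0.391 mg/L

38 L/s = 0.038 m³/s.
28 µg/L = 0.028 mg/L.
After complete mixing, C₀ = (0.038·1.6 + 0.092·0.028) / 0.13 = 0.4875 mg/L.
Travel time t = 6.5e+04 m / 0.15 m/s = 4.333e+05 s = 5.015 d.
C = 0.4875·exp(−0.044·5.015) = 0.4875·0.802 = 0.391 mg/L.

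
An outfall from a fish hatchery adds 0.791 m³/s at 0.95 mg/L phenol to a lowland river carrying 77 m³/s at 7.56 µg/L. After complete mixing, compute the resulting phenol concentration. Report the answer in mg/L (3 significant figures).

7.56 µg/L = 0.00756 mg/L.
By mass balance at complete mixing, C = (0.791·0.95 + 77·0.00756) / (0.791 + 77) = 1.334/77.79 = 0.01714 mg/L.

0.0171 mg/L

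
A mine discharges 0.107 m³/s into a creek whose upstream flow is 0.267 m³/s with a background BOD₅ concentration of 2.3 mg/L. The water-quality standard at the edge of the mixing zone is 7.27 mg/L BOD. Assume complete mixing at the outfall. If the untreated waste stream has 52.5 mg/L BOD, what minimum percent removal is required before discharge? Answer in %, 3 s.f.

Mass balance: 7.27·0.374 = 0.107·Cₑ + 0.267·2.3.
Cₑ = (2.719 − 0.6141) / 0.107 = 19.67 mg/L.
Required removal = 1 − 19.67/52.5 = 62.53 %.

62.5 %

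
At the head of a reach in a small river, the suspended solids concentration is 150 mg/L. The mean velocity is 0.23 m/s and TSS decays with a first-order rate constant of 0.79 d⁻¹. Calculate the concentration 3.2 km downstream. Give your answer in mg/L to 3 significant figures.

132 mg/L

Travel time t = 3.2 km / 0.23 m/s = 3200/0.23 = 1.391e+04 s = 0.161 d.
First-order decay: C = 150·exp(−0.79·0.161) = 150·0.8805 = 132.1 mg/L.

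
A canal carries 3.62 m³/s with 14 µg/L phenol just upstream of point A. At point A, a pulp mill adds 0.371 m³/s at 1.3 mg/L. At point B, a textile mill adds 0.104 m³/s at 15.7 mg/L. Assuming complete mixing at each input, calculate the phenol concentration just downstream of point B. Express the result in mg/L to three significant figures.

14 µg/L = 0.014 mg/L.
After input A: C = (3.62·0.014 + 0.371·1.3) / 3.991 = 0.1335 mg/L.
After input B: C = (3.991·0.1335 + 0.104·15.7) / 4.095 = 0.5289 mg/L.

0.529 mg/L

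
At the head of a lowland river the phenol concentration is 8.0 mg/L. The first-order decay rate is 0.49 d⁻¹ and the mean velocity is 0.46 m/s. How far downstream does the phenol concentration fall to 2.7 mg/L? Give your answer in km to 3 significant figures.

88.1 km

From C = C₀·e^(−kt), t = ln(C₀/C)/k = ln(8.0/2.7)/0.49 = 1.086/0.49 = 2.217 d.
Distance = v·t = 0.46 m/s × 1.915e+05 s = 8.81e+04 m = 88.1 km.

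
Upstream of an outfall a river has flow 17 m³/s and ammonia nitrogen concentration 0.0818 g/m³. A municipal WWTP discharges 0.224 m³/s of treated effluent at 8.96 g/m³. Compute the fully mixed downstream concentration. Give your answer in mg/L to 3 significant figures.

0.197 mg/L

Flow-weighted mixing gives C = (0.224·8.96 + 17·0.0818) / (0.224 + 17) = 3.398/17.22 = 0.1973 mg/L.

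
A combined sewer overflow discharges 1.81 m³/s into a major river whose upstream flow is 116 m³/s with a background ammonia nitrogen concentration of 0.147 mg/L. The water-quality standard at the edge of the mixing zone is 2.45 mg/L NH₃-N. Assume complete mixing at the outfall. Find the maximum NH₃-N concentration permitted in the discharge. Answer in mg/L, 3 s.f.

Mass balance: 2.45·117.8 = 1.81·Cₑ + 116·0.147.
Cₑ = (288.6 − 17.05) / 1.81 = 150 mg/L.

150 mg/L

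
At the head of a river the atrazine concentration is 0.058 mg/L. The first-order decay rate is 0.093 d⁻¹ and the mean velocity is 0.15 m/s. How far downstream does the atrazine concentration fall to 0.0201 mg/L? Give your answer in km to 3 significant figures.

From C = C₀·e^(−kt), t = ln(C₀/C)/k = ln(0.058/0.0201)/0.093 = 1.06/0.093 = 11.39 d.
Distance = v·t = 0.15 m/s × 9.845e+05 s = 1.477e+05 m = 147.7 km.

148 km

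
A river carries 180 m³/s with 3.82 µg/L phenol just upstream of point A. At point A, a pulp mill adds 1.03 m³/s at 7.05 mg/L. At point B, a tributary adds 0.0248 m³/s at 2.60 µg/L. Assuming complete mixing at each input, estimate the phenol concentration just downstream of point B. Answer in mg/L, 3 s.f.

0.0439 mg/L

3.82 µg/L = 0.00382 mg/L.
After input A: C = (180·0.00382 + 1.03·7.05) / 181 = 0.04391 mg/L.
2.60 µg/L = 0.0026 mg/L.
After input B: C = (181·0.04391 + 0.0248·0.0026) / 181.1 = 0.0439 mg/L.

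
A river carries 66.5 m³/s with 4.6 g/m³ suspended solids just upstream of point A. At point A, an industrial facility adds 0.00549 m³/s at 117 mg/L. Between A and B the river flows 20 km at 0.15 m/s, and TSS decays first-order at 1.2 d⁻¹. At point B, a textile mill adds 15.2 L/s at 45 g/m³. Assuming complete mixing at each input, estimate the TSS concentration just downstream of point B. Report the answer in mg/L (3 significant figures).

0.734 mg/L

After input A: C = (66.5·4.6 + 0.00549·117) / 66.51 = 4.609 mg/L.
Over the 20 km reach to input B (t = 1.333e+05 s = 1.543 d), decay gives C = 4.609·exp(−1.2·1.543) = 0.7234 mg/L.
15.2 L/s = 0.0152 m³/s.
After input B: C = (66.51·0.7234 + 0.0152·45) / 66.52 = 0.7335 mg/L.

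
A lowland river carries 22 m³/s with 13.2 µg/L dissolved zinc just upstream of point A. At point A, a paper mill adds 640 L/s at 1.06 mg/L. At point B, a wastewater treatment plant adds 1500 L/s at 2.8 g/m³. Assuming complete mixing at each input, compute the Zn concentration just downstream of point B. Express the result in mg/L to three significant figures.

0.214 mg/L

13.2 µg/L = 0.0132 mg/L.
640 L/s = 0.64 m³/s.
After input A: C = (22·0.0132 + 0.64·1.06) / 22.64 = 0.04279 mg/L.
1500 L/s = 1.5 m³/s.
After input B: C = (22.64·0.04279 + 1.5·2.8) / 24.14 = 0.2141 mg/L.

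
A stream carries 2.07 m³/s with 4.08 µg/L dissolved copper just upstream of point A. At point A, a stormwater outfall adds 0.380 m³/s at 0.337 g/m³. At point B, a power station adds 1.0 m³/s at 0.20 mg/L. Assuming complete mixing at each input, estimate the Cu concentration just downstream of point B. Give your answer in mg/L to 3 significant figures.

0.0975 mg/L

4.08 µg/L = 0.00408 mg/L.
After input A: C = (2.07·0.00408 + 0.38·0.337) / 2.45 = 0.05572 mg/L.
After input B: C = (2.45·0.05572 + 1·0.2) / 3.45 = 0.09754 mg/L.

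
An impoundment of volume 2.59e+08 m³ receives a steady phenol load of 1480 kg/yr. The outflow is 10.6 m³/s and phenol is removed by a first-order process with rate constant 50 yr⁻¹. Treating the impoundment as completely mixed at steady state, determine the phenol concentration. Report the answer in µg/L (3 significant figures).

Outflow Q = 10.6 m³/s × 3.156e+07 s/yr = 3.345e+08 m³/yr.
Steady-state CSTR mass balance: W = Q·C + k·V·C, so C = W/(Q + kV).
Q + kV = 3.345e+08 + 50·2.59e+08 = 1.328e+10 m³/yr.
C = 1480/1.328e+10 = 1.114e-07 kg/m³ = 0.0001114 mg/L = 0.1114 µg/L.

0.111 µg/L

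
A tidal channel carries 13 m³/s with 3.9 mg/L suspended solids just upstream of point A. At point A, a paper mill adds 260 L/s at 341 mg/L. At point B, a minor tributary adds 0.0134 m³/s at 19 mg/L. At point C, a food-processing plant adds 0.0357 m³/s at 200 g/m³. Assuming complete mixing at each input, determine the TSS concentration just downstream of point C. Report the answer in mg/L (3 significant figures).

11.0 mg/L

260 L/s = 0.26 m³/s.
After input A: C = (13·3.9 + 0.26·341) / 13.26 = 10.51 mg/L.
After input B: C = (13.26·10.51 + 0.0134·19) / 13.27 = 10.52 mg/L.
After input C: C = (13.27·10.52 + 0.0357·200) / 13.31 = 11.03 mg/L.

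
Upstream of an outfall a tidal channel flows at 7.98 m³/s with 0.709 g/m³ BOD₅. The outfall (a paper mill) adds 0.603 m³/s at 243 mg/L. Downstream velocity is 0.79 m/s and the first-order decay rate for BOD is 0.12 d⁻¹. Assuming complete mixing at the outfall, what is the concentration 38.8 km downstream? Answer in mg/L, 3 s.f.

After complete mixing, C₀ = (0.603·243 + 7.98·0.709) / 8.583 = 17.73 mg/L.
Travel time t = 3.88e+04 m / 0.79 m/s = 4.911e+04 s = 0.5684 d.
C = 17.73·exp(−0.12·0.5684) = 17.73·0.9341 = 16.56 mg/L.

16.6 mg/L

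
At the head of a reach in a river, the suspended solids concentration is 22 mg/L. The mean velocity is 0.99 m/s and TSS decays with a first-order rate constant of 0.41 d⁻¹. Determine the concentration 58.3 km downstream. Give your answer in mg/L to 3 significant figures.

Travel time t = 58.3 km / 0.99 m/s = 5.83e+04/0.99 = 5.889e+04 s = 0.6816 d.
First-order decay: C = 22·exp(−0.41·0.6816) = 22·0.7562 = 16.64 mg/L.

16.6 mg/L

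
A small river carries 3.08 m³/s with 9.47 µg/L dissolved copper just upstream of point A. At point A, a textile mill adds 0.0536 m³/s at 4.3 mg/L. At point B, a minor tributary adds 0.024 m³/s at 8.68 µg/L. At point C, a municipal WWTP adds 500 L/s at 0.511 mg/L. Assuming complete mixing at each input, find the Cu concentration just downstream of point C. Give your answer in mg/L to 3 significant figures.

0.141 mg/L

9.47 µg/L = 0.00947 mg/L.
After input A: C = (3.08·0.00947 + 0.0536·4.3) / 3.134 = 0.08286 mg/L.
8.68 µg/L = 0.00868 mg/L.
After input B: C = (3.134·0.08286 + 0.024·0.00868) / 3.158 = 0.0823 mg/L.
500 L/s = 0.5 m³/s.
After input C: C = (3.158·0.0823 + 0.5·0.511) / 3.658 = 0.1409 mg/L.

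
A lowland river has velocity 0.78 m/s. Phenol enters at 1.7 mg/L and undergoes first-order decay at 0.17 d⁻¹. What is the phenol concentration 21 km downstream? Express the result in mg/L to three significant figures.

1.61 mg/L

Travel time t = 21 km / 0.78 m/s = 2.1e+04/0.78 = 2.692e+04 s = 0.3116 d.
First-order decay: C = 1.7·exp(−0.17·0.3116) = 1.7·0.9484 = 1.612 mg/L.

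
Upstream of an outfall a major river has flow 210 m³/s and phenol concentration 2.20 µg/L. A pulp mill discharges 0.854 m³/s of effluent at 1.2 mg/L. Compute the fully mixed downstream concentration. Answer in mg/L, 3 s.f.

0.00705 mg/L

2.20 µg/L = 0.0022 mg/L.
Conservation of mass across the mixing zone: C = (0.854·1.2 + 210·0.0022) / (0.854 + 210) = 1.487/210.9 = 0.007051 mg/L.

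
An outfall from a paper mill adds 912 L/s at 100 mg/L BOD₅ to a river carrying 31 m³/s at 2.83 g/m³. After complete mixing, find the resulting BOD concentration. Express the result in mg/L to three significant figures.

5.61 mg/L

912 L/s = 0.912 m³/s.
Flow-weighted mixing gives C = (0.912·100 + 31·2.83) / (0.912 + 31) = 178.9/31.91 = 5.607 mg/L.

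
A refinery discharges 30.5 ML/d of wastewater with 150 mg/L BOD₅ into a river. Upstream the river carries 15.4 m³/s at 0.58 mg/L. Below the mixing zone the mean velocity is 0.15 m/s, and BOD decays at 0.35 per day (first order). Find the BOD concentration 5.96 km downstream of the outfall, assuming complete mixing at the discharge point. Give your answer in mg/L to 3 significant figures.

3.34 mg/L

30.5 ML/d = 0.353 m³/s.
After complete mixing, C₀ = (0.353·150 + 15.4·0.58) / 15.75 = 3.928 mg/L.
Travel time t = 5960 m / 0.15 m/s = 3.973e+04 s = 0.4599 d.
C = 3.928·exp(−0.35·0.4599) = 3.928·0.8513 = 3.344 mg/L.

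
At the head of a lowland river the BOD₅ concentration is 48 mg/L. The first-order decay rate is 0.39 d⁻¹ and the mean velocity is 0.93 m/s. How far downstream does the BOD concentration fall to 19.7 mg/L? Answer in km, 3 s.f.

183 km

From C = C₀·e^(−kt), t = ln(C₀/C)/k = ln(48/19.7)/0.39 = 0.8906/0.39 = 2.284 d.
Distance = v·t = 0.93 m/s × 1.973e+05 s = 1.835e+05 m = 183.5 km.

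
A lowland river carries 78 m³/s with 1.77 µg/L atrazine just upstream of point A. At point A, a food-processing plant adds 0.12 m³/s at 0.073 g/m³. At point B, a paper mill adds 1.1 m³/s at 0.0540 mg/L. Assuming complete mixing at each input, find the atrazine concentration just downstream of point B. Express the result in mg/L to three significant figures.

1.77 µg/L = 0.00177 mg/L.
After input A: C = (78·0.00177 + 0.12·0.073) / 78.12 = 0.001879 mg/L.
After input B: C = (78.12·0.001879 + 1.1·0.054) / 79.22 = 0.002603 mg/L.

0.00260 mg/L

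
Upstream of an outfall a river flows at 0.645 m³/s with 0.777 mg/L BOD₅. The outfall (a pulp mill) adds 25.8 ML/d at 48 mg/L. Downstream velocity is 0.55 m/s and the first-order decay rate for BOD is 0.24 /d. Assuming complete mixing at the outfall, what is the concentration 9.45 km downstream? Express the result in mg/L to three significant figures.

25.8 ML/d = 0.2986 m³/s.
After complete mixing, C₀ = (0.2986·48 + 0.645·0.777) / 0.9436 = 15.72 mg/L.
Travel time t = 9450 m / 0.55 m/s = 1.718e+04 s = 0.1989 d.
C = 15.72·exp(−0.24·0.1989) = 15.72·0.9534 = 14.99 mg/L.

15.0 mg/L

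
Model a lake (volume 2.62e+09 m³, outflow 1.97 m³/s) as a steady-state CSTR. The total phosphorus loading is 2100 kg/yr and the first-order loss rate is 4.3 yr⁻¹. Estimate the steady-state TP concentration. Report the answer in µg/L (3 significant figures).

0.185 µg/L

Outflow Q = 1.97 m³/s × 3.156e+07 s/yr = 6.217e+07 m³/yr.
Steady-state CSTR mass balance: W = Q·C + k·V·C, so C = W/(Q + kV).
Q + kV = 6.217e+07 + 4.3·2.62e+09 = 1.133e+10 m³/yr.
C = 2100/1.133e+10 = 1.854e-07 kg/m³ = 0.0001854 mg/L = 0.1854 µg/L.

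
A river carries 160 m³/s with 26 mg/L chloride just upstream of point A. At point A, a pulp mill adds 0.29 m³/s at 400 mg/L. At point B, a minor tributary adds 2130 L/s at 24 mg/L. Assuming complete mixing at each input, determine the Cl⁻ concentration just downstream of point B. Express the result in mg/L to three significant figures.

26.6 mg/L

After input A: C = (160·26 + 0.29·400) / 160.3 = 26.68 mg/L.
2130 L/s = 2.13 m³/s.
After input B: C = (160.3·26.68 + 2.13·24) / 162.4 = 26.64 mg/L.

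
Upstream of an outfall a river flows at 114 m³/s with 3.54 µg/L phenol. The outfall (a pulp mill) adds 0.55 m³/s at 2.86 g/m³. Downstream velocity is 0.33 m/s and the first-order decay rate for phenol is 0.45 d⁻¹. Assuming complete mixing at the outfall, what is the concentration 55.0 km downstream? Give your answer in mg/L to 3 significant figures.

0.00724 mg/L

3.54 µg/L = 0.00354 mg/L.
After complete mixing, C₀ = (0.55·2.86 + 114·0.00354) / 114.5 = 0.01725 mg/L.
Travel time t = 5.5e+04 m / 0.33 m/s = 1.667e+05 s = 1.929 d.
C = 0.01725·exp(−0.45·1.929) = 0.01725·0.4198 = 0.007243 mg/L.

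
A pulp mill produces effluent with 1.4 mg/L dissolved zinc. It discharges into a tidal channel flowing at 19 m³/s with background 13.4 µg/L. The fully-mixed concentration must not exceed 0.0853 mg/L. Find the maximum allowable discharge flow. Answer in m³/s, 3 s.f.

13.4 µg/L = 0.0134 mg/L.
Mass balance at complete mixing: C_std·(Q_w + Q_r) = Q_w·C_e + Q_r·C_b.
Rearranging, Q_w = Q_r·(C_std − C_b)/(C_e − C_std) = 19·(0.0853 − 0.0134) / (1.4 − 0.0853) = 1.039 m³/s.

1.04 m³/s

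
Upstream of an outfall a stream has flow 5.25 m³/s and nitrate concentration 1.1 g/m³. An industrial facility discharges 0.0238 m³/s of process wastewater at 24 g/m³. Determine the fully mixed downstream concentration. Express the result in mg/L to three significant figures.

Conservation of mass across the mixing zone: C = (0.0238·24 + 5.25·1.1) / (0.0238 + 5.25) = 6.346/5.274 = 1.203 mg/L.

1.20 mg/L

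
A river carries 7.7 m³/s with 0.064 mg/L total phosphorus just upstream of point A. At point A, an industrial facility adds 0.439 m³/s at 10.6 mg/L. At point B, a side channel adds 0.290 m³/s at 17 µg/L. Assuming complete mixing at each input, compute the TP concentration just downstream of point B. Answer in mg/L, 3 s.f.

0.611 mg/L

After input A: C = (7.7·0.064 + 0.439·10.6) / 8.139 = 0.6323 mg/L.
17 µg/L = 0.017 mg/L.
After input B: C = (8.139·0.6323 + 0.29·0.017) / 8.429 = 0.6111 mg/L.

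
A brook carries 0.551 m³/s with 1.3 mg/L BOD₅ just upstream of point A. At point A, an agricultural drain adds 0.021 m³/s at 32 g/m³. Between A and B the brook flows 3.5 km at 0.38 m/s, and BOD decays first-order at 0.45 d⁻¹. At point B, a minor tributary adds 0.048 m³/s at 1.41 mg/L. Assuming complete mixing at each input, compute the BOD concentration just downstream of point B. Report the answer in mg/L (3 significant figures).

After input A: C = (0.551·1.3 + 0.021·32) / 0.572 = 2.427 mg/L.
Over the 3.5 km reach to input B (t = 9211 s = 0.1066 d), decay gives C = 2.427·exp(−0.45·0.1066) = 2.313 mg/L.
After input B: C = (0.572·2.313 + 0.048·1.41) / 0.62 = 2.243 mg/L.

2.24 mg/L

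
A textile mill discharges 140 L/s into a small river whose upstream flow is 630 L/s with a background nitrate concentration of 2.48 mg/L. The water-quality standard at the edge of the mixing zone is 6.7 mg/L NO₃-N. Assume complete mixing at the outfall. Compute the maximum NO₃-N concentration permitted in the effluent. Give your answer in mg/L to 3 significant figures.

140 L/s = 0.14 m³/s.
630 L/s = 0.63 m³/s.
Mass balance: 6.7·0.77 = 0.14·Cₑ + 0.63·2.48.
Cₑ = (5.159 − 1.562) / 0.14 = 25.69 mg/L.

25.7 mg/L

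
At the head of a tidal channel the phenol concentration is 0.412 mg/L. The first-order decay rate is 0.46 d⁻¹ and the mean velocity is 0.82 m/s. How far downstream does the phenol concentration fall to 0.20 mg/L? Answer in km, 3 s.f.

111 km

From C = C₀·e^(−kt), t = ln(C₀/C)/k = ln(0.412/0.20)/0.46 = 0.7227/0.46 = 1.571 d.
Distance = v·t = 0.82 m/s × 1.357e+05 s = 1.113e+05 m = 111.3 km.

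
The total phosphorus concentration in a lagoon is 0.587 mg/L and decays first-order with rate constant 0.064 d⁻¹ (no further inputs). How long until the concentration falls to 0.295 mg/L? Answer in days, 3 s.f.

t = ln(C₀/C)/k = ln(0.587/0.295)/0.064 = 0.688/0.064 = 10.75 d.

10.8 d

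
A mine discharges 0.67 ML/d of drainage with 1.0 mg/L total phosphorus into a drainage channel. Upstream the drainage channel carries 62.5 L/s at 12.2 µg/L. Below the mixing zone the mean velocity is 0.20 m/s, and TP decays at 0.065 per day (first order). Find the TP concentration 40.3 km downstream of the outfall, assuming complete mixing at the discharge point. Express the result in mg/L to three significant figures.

0.67 ML/d = 0.007755 m³/s.
62.5 L/s = 0.0625 m³/s.
12.2 µg/L = 0.0122 mg/L.
After complete mixing, C₀ = (0.007755·1 + 0.0625·0.0122) / 0.07025 = 0.1212 mg/L.
Travel time t = 4.03e+04 m / 0.20 m/s = 2.015e+05 s = 2.332 d.
C = 0.1212·exp(−0.065·2.332) = 0.1212·0.8593 = 0.1042 mg/L.

0.104 mg/L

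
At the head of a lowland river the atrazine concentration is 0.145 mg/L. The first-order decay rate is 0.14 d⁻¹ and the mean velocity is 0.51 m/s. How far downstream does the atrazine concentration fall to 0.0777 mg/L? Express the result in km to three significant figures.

From C = C₀·e^(−kt), t = ln(C₀/C)/k = ln(0.145/0.0777)/0.14 = 0.6239/0.14 = 4.456 d.
Distance = v·t = 0.51 m/s × 3.85e+05 s = 1.964e+05 m = 196.4 km.

196 km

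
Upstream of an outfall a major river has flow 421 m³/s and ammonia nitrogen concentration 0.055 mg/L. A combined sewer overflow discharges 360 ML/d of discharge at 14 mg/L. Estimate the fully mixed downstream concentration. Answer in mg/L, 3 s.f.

0.192 mg/L

360 ML/d = 4.167 m³/s.
Conservation of mass across the mixing zone: C = (4.167·14 + 421·0.055) / (4.167 + 421) = 81.49/425.2 = 0.1917 mg/L.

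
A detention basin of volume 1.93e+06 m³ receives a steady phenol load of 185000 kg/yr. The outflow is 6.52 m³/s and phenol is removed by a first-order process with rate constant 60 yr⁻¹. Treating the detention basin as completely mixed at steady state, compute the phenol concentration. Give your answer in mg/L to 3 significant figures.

Outflow Q = 6.52 m³/s × 3.156e+07 s/yr = 2.058e+08 m³/yr.
Steady-state CSTR mass balance: W = Q·C + k·V·C, so C = W/(Q + kV).
Q + kV = 2.058e+08 + 60·1.93e+06 = 3.216e+08 m³/yr.
C = 185000/3.216e+08 = 0.0005753 kg/m³ = 0.5753 mg/L.

0.575 mg/L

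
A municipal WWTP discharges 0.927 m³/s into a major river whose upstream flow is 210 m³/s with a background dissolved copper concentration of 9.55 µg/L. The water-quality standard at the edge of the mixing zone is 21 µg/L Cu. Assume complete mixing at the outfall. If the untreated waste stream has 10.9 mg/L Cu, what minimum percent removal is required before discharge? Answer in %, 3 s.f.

76.0 %

9.55 µg/L = 0.00955 mg/L.
21 µg/L = 0.021 mg/L.
Mass balance: 0.021·210.9 = 0.927·Cₑ + 210·0.00955.
Cₑ = (4.429 − 2.006) / 0.927 = 2.615 mg/L.
Required removal = 1 − 2.615/10.9 = 76.01 %.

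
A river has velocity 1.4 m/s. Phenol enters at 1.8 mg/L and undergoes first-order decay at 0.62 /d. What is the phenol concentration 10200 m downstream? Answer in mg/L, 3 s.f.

1.71 mg/L

Travel time t = 10200 m / 1.4 m/s = 1.02e+04/1.4 = 7286 s = 0.08433 d.
First-order decay: C = 1.8·exp(−0.62·0.08433) = 1.8·0.9491 = 1.708 mg/L.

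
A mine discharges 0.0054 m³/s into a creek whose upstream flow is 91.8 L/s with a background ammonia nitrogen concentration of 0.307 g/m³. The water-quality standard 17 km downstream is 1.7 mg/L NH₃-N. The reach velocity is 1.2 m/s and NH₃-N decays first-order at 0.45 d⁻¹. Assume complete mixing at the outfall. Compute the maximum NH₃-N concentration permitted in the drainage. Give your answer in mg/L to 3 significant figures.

91.8 L/s = 0.0918 m³/s.
Travel time to the compliance point: t = 1.7e+04/1.2 = 1.417e+04 s = 0.164 d; decay factor exp(−0.45·0.164) = 0.9289.
So the concentration just after mixing may be at most 1.7/0.9289 = 1.83 mg/L.
Mass balance: 1.83·0.0972 = 0.0054·Cₑ + 0.0918·0.307.
Cₑ = (0.1779 − 0.02818) / 0.0054 = 27.72 mg/L.

27.7 mg/L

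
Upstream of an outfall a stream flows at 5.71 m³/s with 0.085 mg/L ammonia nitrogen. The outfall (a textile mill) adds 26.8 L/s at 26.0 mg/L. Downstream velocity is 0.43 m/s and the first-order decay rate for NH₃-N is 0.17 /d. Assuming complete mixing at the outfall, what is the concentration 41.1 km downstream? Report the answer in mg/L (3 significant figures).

0.171 mg/L

26.8 L/s = 0.0268 m³/s.
After complete mixing, C₀ = (0.0268·26 + 5.71·0.085) / 5.737 = 0.2061 mg/L.
Travel time t = 4.11e+04 m / 0.43 m/s = 9.558e+04 s = 1.106 d.
C = 0.2061·exp(−0.17·1.106) = 0.2061·0.8286 = 0.1707 mg/L.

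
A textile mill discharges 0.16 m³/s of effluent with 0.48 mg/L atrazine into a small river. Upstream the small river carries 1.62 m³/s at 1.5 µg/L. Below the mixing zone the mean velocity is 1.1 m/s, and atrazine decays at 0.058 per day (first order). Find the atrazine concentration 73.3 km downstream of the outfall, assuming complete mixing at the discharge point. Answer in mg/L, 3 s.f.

1.5 µg/L = 0.0015 mg/L.
After complete mixing, C₀ = (0.16·0.48 + 1.62·0.0015) / 1.78 = 0.04451 mg/L.
Travel time t = 7.33e+04 m / 1.1 m/s = 6.664e+04 s = 0.7713 d.
C = 0.04451·exp(−0.058·0.7713) = 0.04451·0.9563 = 0.04256 mg/L.

0.0426 mg/L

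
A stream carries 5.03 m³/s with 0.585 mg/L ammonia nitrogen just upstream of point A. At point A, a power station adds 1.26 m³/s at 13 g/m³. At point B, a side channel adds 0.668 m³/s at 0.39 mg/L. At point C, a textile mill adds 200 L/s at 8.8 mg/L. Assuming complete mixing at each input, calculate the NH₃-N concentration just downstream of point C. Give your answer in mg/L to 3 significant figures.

2.98 mg/L

After input A: C = (5.03·0.585 + 1.26·13) / 6.29 = 3.072 mg/L.
After input B: C = (6.29·3.072 + 0.668·0.39) / 6.958 = 2.814 mg/L.
200 L/s = 0.2 m³/s.
After input C: C = (6.958·2.814 + 0.2·8.8) / 7.158 = 2.982 mg/L.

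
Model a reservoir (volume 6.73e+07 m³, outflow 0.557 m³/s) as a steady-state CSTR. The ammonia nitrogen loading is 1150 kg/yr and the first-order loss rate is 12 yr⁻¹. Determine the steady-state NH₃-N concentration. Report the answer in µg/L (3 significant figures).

1.39 µg/L

Outflow Q = 0.557 m³/s × 3.156e+07 s/yr = 1.758e+07 m³/yr.
Steady-state CSTR mass balance: W = Q·C + k·V·C, so C = W/(Q + kV).
Q + kV = 1.758e+07 + 12·6.73e+07 = 8.252e+08 m³/yr.
C = 1150/8.252e+08 = 1.394e-06 kg/m³ = 0.001394 mg/L = 1.394 µg/L.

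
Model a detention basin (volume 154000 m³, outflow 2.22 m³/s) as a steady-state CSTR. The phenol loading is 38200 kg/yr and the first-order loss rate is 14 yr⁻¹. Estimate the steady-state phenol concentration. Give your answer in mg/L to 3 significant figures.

0.529 mg/L

Outflow Q = 2.22 m³/s × 3.156e+07 s/yr = 7.006e+07 m³/yr.
Steady-state CSTR mass balance: W = Q·C + k·V·C, so C = W/(Q + kV).
Q + kV = 7.006e+07 + 14·154000 = 7.221e+07 m³/yr.
C = 38200/7.221e+07 = 0.000529 kg/m³ = 0.529 mg/L.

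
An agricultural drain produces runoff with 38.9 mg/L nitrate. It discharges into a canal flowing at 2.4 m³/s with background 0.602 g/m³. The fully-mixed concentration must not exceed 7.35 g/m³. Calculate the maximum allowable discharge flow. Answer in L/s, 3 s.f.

Mass balance at complete mixing: C_std·(Q_w + Q_r) = Q_w·C_e + Q_r·C_b.
Rearranging, Q_w = Q_r·(C_std − C_b)/(C_e − C_std) = 2.4·(7.35 − 0.602) / (38.9 − 7.35) = 0.5133 m³/s.
= 513.3 L/s.

513 L/s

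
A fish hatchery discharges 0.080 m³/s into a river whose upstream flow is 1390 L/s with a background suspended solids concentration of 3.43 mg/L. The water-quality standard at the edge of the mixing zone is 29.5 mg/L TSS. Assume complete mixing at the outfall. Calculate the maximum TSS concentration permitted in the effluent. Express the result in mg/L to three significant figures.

482 mg/L

1390 L/s = 1.39 m³/s.
Mass balance: 29.5·1.47 = 0.08·Cₑ + 1.39·3.43.
Cₑ = (43.37 − 4.768) / 0.08 = 482.5 mg/L.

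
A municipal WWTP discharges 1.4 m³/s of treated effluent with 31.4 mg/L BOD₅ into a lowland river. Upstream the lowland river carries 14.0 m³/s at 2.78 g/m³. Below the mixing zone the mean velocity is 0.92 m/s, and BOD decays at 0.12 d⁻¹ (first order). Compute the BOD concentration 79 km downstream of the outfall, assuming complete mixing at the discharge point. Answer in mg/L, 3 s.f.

4.78 mg/L

After complete mixing, C₀ = (1.4·31.4 + 14·2.78) / 15.4 = 5.382 mg/L.
Travel time t = 7.9e+04 m / 0.92 m/s = 8.587e+04 s = 0.9939 d.
C = 5.382·exp(−0.12·0.9939) = 5.382·0.8876 = 4.777 mg/L.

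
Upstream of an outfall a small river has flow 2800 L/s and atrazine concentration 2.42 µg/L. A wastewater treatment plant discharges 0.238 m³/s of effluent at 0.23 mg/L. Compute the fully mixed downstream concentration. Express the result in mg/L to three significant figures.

2800 L/s = 2.8 m³/s.
2.42 µg/L = 0.00242 mg/L.
Flow-weighted mixing gives C = (0.238·0.23 + 2.8·0.00242) / (0.238 + 2.8) = 0.06152/3.038 = 0.02025 mg/L.

0.0202 mg/L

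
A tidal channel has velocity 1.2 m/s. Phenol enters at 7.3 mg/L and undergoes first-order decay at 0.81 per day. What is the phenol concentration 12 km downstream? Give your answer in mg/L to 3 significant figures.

Travel time t = 12 km / 1.2 m/s = 1.2e+04/1.2 = 1e+04 s = 0.1157 d.
First-order decay: C = 7.3·exp(−0.81·0.1157) = 7.3·0.9105 = 6.647 mg/L.

6.65 mg/L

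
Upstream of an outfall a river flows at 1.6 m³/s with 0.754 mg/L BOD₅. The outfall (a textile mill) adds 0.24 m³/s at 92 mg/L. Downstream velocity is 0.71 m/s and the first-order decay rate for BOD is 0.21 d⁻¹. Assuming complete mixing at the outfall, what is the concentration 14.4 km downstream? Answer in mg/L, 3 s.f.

12.0 mg/L

After complete mixing, C₀ = (0.24·92 + 1.6·0.754) / 1.84 = 12.66 mg/L.
Travel time t = 1.44e+04 m / 0.71 m/s = 2.028e+04 s = 0.2347 d.
C = 12.66·exp(−0.21·0.2347) = 12.66·0.9519 = 12.05 mg/L.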